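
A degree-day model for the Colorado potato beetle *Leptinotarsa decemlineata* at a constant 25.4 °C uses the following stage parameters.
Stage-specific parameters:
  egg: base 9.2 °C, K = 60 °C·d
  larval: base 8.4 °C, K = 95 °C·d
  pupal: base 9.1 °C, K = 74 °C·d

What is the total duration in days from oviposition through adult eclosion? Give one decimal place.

13.8 days

egg: 60 / (25.4 − 9.2) = 60 / 16.2 = 3.704 d.
larval: 95 / (25.4 − 8.4) = 95 / 17.0 = 5.588 d.
pupal: 74 / (25.4 − 9.1) = 74 / 16.3 = 4.540 d.
Sum = 13.832 ≈ 13.8 days.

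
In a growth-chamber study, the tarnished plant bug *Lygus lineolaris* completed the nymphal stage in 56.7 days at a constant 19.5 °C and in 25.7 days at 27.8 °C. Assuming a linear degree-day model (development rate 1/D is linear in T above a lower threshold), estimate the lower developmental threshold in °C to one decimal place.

Equal thermal constants: D₁(T₁ − T_b) = D₂(T₂ − T_b).
56.7·(19.5 − T_b) = 25.7·(27.8 − T_b)
T_b = (56.7·19.5 − 25.7·27.8) / (56.7 − 25.7) = 391.19 / 31.0 = 12.619 °C ≈ 12.6 °C.

12.6 °C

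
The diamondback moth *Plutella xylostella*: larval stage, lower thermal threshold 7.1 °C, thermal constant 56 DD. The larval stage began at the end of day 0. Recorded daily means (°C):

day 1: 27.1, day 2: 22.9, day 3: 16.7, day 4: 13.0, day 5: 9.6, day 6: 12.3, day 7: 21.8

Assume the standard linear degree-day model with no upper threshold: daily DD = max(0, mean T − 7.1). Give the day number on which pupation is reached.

Daily DD above 7.1 °C: 20.0, 15.8, 9.6, 5.9, 2.5, 5.2, 14.7.
Cumulative: 20.0, 35.8, 45.4, 51.3, 53.8, 59.0, 73.7.
The total first reaches 56 DD on day 6.

day 6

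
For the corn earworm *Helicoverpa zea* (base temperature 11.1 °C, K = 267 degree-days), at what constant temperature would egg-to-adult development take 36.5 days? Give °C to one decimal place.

18.4 °C

Required daily accumulation = 267 / 36.5 = 7.315 DD/day.
T = T_base + 7.315 = 11.1 + 7.315 = 18.415 ≈ 18.4 °C.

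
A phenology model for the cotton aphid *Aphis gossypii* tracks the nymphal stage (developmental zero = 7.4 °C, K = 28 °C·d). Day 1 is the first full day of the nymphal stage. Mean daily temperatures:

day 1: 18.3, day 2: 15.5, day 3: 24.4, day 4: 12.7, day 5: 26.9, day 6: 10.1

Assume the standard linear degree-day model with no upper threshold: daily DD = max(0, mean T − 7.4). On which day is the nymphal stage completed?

day 3

Daily DD above 7.4 °C: 10.9, 8.1, 17.0, 5.3, 19.5, 2.7.
Cumulative: 10.9, 19.0, 36.0, 41.3, 60.8, 63.5.
The total first reaches 28 DD on day 3.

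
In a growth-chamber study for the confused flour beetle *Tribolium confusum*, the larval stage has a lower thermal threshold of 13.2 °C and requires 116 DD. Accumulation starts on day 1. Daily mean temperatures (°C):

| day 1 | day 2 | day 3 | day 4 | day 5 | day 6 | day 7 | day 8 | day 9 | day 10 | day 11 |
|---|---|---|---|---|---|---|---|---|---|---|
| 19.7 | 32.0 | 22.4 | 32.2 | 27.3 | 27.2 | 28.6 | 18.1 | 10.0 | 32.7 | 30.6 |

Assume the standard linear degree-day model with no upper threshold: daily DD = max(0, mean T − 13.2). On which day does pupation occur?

day 10

Daily DD above 13.2 °C: 6.5, 18.8, 9.2, 19.0, 14.1, 14.0, 15.4, 4.9, 0.0, 19.5, 17.4.
Cumulative: 6.5, 25.3, 34.5, 53.5, 67.6, 81.6, 97.0, 101.9, 101.9, 121.4, 138.8.
The total first reaches 116 DD on day 10.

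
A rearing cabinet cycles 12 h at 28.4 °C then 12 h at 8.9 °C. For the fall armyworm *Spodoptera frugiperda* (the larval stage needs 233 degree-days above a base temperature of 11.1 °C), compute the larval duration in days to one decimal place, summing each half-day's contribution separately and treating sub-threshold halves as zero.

Day half: max(0, 28.4 − 11.1) × 0.5 = 17.3 × 0.5 = 8.65 DD.
Night half: max(0, 8.9 − 11.1) × 0.5 = 0.0 × 0.5 = 0.00 DD.
Per 24 h: 8.65 DD/day.
Duration = 233 / 8.65 = 26.936 ≈ 26.9 days.

26.9 days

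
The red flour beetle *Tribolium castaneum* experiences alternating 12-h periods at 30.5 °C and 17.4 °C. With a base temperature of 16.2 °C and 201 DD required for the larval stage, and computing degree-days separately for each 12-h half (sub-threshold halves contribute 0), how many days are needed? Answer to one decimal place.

Day half: max(0, 30.5 − 16.2) × 0.5 = 14.3 × 0.5 = 7.15 DD.
Night half: max(0, 17.4 − 16.2) × 0.5 = 1.2 × 0.5 = 0.60 DD.
Per 24 h: 7.75 DD/day.
Duration = 201 / 7.75 = 25.935 ≈ 25.9 days.

25.9 days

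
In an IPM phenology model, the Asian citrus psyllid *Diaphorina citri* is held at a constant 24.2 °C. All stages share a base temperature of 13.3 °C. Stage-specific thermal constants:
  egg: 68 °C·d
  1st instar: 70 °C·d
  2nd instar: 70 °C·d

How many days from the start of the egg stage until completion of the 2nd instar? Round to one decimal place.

Daily accumulation at 24.2 °C = 24.2 − 13.3 = 10.9 DD/day.
Total K = 68 + 70 + 70 = 208 DD.
Total duration = 208 / 10.9 = 19.083 ≈ 19.1 days.

19.1 days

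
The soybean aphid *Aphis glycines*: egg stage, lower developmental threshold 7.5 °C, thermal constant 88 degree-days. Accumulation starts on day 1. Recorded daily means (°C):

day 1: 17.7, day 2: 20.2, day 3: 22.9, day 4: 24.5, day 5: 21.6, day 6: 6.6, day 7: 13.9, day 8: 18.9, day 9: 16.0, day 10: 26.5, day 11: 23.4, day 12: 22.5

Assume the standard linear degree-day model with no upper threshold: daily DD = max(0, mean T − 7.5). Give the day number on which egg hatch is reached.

day 9

Daily DD above 7.5 °C: 10.2, 12.7, 15.4, 17.0, 14.1, 0.0, 6.4, 11.4, 8.5, 19.0, 15.9, 15.0.
Cumulative: 10.2, 22.9, 38.3, 55.3, 69.4, 69.4, 75.8, 87.2, 95.7, 114.7, 130.6, 145.6.
The total first reaches 88 DD on day 9.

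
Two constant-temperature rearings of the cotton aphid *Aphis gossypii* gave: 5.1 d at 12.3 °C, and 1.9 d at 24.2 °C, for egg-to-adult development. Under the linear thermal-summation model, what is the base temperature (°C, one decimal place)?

Linear rate model ⇒ the product D·(T − T_b) is constant across temperatures.
5.1·(12.3 − T_b) = 1.9·(24.2 − T_b)
T_b = (5.1·12.3 − 1.9·24.2) / (5.1 − 1.9) = 16.75 / 3.2 = 5.234 °C ≈ 5.2 °C.

5.2 °C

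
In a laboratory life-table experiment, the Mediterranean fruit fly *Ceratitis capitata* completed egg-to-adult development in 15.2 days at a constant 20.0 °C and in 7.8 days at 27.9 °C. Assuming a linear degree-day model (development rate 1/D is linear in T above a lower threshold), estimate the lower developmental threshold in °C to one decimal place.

Equal thermal constants: D₁(T₁ − T_b) = D₂(T₂ − T_b).
15.2·(20.0 − T_b) = 7.8·(27.9 − T_b)
T_b = (15.2·20.0 − 7.8·27.9) / (15.2 − 7.8) = 86.38 / 7.4 = 11.673 °C ≈ 11.7 °C.

11.7 °C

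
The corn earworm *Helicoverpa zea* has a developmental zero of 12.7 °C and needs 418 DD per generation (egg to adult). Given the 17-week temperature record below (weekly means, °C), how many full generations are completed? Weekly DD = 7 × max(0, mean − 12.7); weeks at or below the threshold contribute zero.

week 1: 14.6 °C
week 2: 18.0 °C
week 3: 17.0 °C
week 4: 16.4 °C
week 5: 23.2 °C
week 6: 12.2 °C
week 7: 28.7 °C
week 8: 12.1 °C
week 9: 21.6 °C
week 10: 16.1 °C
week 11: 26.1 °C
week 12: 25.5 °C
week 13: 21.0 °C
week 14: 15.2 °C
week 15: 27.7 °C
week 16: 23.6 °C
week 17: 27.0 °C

Weekly DD (7 × max(0, T̄ − 12.7)): 13.3, 37.1, 30.1, 25.9, 73.5, 0.0, 112.0, 0.0, 62.3, 23.8, 93.8, 89.6, 58.1, 17.5, 105.0, 76.3, 100.1.
Season total = 918.4 DD.
Complete generations = ⌊918.4 / 418⌋ = 2.

2 generations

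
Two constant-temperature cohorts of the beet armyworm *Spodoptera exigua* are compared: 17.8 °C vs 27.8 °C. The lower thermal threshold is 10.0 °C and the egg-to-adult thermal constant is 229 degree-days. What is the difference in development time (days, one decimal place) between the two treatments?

16.5 days

At 17.8 °C: 229 / (17.8 − 10.0) = 229 / 7.8 = 29.359 d.
At 27.8 °C: 229 / (27.8 − 10.0) = 229 / 17.8 = 12.865 d.
Difference = |29.359 − 12.865| = 16.494 ≈ 16.5 days.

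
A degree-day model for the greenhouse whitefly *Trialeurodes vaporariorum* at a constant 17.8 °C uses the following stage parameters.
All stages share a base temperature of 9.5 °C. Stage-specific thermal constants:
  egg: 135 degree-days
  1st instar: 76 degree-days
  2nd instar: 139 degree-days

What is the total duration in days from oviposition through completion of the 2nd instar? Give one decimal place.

42.2 days

Daily accumulation at 17.8 °C = 17.8 − 9.5 = 8.3 DD/day.
Total K = 135 + 76 + 139 = 350 DD.
Total duration = 350 / 8.3 = 42.169 ≈ 42.2 days.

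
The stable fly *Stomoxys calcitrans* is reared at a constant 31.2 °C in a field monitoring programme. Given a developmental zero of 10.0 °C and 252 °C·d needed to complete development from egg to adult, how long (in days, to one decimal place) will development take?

Daily accumulation = 31.2 − 10.0 = 21.2 DD/day.
Duration = 252 / 21.2 = 11.887 ≈ 11.9 days.

11.9 days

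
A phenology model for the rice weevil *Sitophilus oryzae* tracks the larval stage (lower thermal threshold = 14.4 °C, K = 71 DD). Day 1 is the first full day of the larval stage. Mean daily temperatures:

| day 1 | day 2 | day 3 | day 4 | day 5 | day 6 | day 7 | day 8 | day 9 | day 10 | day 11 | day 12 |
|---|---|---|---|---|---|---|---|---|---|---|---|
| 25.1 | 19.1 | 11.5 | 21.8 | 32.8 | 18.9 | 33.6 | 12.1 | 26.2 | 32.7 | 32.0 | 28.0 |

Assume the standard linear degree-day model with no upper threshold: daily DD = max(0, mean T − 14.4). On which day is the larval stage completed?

Daily DD above 14.4 °C: 10.7, 4.7, 0.0, 7.4, 18.4, 4.5, 19.2, 0.0, 11.8, 18.3, 17.6, 13.6.
Cumulative: 10.7, 15.4, 15.4, 22.8, 41.2, 45.7, 64.9, 64.9, 76.7, 95.0, 112.6, 126.2.
The total first reaches 71 DD on day 9.

day 9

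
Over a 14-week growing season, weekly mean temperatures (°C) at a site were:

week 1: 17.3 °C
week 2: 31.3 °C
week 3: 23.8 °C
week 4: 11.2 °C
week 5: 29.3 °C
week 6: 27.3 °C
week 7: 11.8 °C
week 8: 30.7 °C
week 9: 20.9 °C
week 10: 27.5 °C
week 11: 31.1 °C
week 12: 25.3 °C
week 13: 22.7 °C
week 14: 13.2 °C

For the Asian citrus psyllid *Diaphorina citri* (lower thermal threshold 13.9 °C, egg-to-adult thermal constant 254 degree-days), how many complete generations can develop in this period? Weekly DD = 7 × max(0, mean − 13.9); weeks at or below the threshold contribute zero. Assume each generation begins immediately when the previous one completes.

3 generations

Weekly DD (7 × max(0, T̄ − 13.9)): 23.8, 121.8, 69.3, 0.0, 107.8, 93.8, 0.0, 117.6, 49.0, 95.2, 120.4, 79.8, 61.6, 0.0.
Season total = 940.1 DD.
Complete generations = ⌊940.1 / 254⌋ = 3.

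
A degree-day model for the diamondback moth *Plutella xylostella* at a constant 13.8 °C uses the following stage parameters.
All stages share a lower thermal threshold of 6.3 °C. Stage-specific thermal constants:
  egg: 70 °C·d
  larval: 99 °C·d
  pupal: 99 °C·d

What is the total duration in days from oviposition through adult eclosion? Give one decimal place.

Daily accumulation at 13.8 °C = 13.8 − 6.3 = 7.5 DD/day.
Total K = 70 + 99 + 99 = 268 DD.
Total duration = 268 / 7.5 = 35.733 ≈ 35.7 days.

35.7 days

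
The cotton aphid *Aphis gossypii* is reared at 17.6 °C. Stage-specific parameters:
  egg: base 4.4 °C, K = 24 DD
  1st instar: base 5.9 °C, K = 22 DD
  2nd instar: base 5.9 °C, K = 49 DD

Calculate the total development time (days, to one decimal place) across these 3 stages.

7.9 days

egg: 24 / (17.6 − 4.4) = 24 / 13.2 = 1.818 d.
1st instar: 22 / (17.6 − 5.9) = 22 / 11.7 = 1.880 d.
2nd instar: 49 / (17.6 − 5.9) = 49 / 11.7 = 4.188 d.
Sum = 7.887 ≈ 7.9 days.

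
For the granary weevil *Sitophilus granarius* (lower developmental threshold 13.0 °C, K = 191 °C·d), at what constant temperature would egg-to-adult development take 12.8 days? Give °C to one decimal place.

27.9 °C

Required daily accumulation = 191 / 12.8 = 14.922 DD/day.
T = T_base + 14.922 = 13.0 + 14.922 = 27.922 ≈ 27.9 °C.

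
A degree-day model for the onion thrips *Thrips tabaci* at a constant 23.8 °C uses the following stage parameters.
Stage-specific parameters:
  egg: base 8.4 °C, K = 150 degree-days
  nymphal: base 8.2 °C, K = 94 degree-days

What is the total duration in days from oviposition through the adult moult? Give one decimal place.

egg: 150 / (23.8 − 8.4) = 150 / 15.4 = 9.740 d.
nymphal: 94 / (23.8 − 8.2) = 94 / 15.6 = 6.026 d.
Sum = 15.766 ≈ 15.8 days.

15.8 days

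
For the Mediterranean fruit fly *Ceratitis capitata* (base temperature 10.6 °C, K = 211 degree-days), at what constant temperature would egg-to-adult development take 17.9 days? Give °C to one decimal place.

Required daily accumulation = 211 / 17.9 = 11.788 DD/day.
T = T_base + 11.788 = 10.6 + 11.788 = 22.388 ≈ 22.4 °C.

22.4 °C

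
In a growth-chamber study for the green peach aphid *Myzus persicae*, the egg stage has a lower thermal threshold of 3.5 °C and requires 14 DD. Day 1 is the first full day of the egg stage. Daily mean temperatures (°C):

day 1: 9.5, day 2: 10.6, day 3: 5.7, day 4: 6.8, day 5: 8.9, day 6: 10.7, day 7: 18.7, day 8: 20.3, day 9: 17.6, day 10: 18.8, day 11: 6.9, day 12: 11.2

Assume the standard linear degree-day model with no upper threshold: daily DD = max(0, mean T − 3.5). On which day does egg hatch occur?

Daily DD above 3.5 °C: 6.0, 7.1, 2.2, 3.3, 5.4, 7.2, 15.2, 16.8, 14.1, 15.3, 3.4, 7.7.
Cumulative: 6.0, 13.1, 15.3, 18.6, 24.0, 31.2, 46.4, 63.2, 77.3, 92.6, 96.0, 103.7.
The total first reaches 14 DD on day 3.

day 3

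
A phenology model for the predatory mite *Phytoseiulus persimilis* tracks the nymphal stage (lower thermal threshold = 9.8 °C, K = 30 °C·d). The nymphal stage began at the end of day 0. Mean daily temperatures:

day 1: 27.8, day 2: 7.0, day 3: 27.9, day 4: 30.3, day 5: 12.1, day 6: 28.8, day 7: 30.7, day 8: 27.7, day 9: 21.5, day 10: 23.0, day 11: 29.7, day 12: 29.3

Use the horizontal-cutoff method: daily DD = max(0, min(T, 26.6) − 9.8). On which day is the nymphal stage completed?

day 3

Daily DD above 9.8 °C (capped at 16.8): 16.8, 0.0, 16.8, 16.8, 2.3, 16.8, 16.8, 16.8, 11.7, 13.2, 16.8, 16.8.
Cumulative: 16.8, 16.8, 33.6, 50.4, 52.7, 69.5, 86.3, 103.1, 114.8, 128.0, 144.8, 161.6.
The total first reaches 30 DD on day 3.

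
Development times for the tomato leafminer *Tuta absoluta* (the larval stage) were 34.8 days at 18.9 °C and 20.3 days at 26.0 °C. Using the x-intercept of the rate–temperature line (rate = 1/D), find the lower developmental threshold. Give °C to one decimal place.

Equal thermal constants: D₁(T₁ − T_b) = D₂(T₂ − T_b).
34.8·(18.9 − T_b) = 20.3·(26.0 − T_b)
T_b = (34.8·18.9 − 20.3·26.0) / (34.8 − 20.3) = 129.92 / 14.5 = 8.960 °C ≈ 9.0 °C.

9.0 °C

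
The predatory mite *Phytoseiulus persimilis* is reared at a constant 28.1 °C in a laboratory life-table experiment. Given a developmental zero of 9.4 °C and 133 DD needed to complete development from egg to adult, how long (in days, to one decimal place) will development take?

7.1 days

Daily accumulation = 28.1 − 9.4 = 18.7 DD/day.
Duration = 133 / 18.7 = 7.112 ≈ 7.1 days.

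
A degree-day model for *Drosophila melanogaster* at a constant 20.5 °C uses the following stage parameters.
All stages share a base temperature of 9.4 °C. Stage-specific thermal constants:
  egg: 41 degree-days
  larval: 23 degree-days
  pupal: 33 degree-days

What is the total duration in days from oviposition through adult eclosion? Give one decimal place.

Daily accumulation at 20.5 °C = 20.5 − 9.4 = 11.1 DD/day.
Total K = 41 + 23 + 33 = 97 DD.
Total duration = 97 / 11.1 = 8.739 ≈ 8.7 days.

8.7 days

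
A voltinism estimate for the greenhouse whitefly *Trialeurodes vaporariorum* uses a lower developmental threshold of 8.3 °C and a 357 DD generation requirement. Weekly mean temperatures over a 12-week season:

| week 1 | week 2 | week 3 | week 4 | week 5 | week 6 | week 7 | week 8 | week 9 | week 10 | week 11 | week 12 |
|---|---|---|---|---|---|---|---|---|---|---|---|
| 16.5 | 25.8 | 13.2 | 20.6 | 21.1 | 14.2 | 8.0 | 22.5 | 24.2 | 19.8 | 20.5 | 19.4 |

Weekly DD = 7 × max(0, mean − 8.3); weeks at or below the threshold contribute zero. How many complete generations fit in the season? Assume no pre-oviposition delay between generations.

2 generations

Weekly DD (7 × max(0, T̄ − 8.3)): 57.4, 122.5, 34.3, 86.1, 89.6, 41.3, 0.0, 99.4, 111.3, 80.5, 85.4, 77.7.
Season total = 885.5 DD.
Complete generations = ⌊885.5 / 357⌋ = 2.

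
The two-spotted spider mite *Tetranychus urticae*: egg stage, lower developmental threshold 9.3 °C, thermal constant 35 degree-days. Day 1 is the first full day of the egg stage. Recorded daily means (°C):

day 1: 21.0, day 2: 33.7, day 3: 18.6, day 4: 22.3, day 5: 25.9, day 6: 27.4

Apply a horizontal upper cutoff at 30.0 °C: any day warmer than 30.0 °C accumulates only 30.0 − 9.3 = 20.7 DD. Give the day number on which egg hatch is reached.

day 3

Daily DD above 9.3 °C (capped at 20.7): 11.7, 20.7, 9.3, 13.0, 16.6, 18.1.
Cumulative: 11.7, 32.4, 41.7, 54.7, 71.3, 89.4.
The total first reaches 35 DD on day 3.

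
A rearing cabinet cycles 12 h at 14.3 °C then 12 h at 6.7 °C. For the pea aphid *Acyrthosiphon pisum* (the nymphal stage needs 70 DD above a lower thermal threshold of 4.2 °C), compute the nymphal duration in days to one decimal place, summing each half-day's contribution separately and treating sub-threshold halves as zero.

Day half: max(0, 14.3 − 4.2) × 0.5 = 10.1 × 0.5 = 5.05 DD.
Night half: max(0, 6.7 − 4.2) × 0.5 = 2.5 × 0.5 = 1.25 DD.
Per 24 h: 6.30 DD/day.
Duration = 70 / 6.30 = 11.111 ≈ 11.1 days.

11.1 days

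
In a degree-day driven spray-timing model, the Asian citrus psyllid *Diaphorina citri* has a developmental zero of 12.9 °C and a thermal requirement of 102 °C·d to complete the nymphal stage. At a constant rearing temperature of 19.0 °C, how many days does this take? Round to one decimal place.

Daily accumulation = 19.0 − 12.9 = 6.1 DD/day.
Duration = 102 / 6.1 = 16.721 ≈ 16.7 days.

16.7 days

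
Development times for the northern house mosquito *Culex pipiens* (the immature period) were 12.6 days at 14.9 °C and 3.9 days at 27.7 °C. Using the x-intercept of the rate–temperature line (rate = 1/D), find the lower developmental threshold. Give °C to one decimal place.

Equal thermal constants: D₁(T₁ − T_b) = D₂(T₂ − T_b).
12.6·(14.9 − T_b) = 3.9·(27.7 − T_b)
T_b = (12.6·14.9 − 3.9·27.7) / (12.6 − 3.9) = 79.71 / 8.7 = 9.162 °C ≈ 9.2 °C.

9.2 °C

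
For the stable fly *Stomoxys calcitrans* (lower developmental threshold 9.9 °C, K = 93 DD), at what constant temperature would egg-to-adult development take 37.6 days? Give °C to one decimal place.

Required daily accumulation = 93 / 37.6 = 2.473 DD/day.
T = T_base + 2.473 = 9.9 + 2.473 = 12.373 ≈ 12.4 °C.

12.4 °C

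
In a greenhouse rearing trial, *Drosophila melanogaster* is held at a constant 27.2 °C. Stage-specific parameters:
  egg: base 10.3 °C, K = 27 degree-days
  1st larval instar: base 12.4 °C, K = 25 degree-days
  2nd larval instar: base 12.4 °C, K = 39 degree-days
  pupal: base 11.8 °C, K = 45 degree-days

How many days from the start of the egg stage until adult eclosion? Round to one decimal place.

egg: 27 / (27.2 − 10.3) = 27 / 16.9 = 1.598 d.
1st larval instar: 25 / (27.2 − 12.4) = 25 / 14.8 = 1.689 d.
2nd larval instar: 39 / (27.2 − 12.4) = 39 / 14.8 = 2.635 d.
pupal: 45 / (27.2 − 11.8) = 45 / 15.4 = 2.922 d.
Sum = 8.844 ≈ 8.8 days.

8.8 days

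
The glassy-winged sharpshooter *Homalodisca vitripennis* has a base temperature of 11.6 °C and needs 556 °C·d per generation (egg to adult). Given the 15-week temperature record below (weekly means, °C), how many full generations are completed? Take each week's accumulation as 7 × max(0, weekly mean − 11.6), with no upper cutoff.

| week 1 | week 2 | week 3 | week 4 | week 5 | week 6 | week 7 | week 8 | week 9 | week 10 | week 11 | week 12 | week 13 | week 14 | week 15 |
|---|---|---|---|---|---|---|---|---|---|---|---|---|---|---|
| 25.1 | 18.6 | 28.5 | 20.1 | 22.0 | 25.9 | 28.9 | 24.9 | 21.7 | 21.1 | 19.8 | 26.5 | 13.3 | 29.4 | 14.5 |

2 generations

Weekly DD (7 × max(0, T̄ − 11.6)): 94.5, 49.0, 118.3, 59.5, 72.8, 100.1, 121.1, 93.1, 70.7, 66.5, 57.4, 104.3, 11.9, 124.6, 20.3.
Season total = 1164.1 DD.
Complete generations = ⌊1164.1 / 556⌋ = 2.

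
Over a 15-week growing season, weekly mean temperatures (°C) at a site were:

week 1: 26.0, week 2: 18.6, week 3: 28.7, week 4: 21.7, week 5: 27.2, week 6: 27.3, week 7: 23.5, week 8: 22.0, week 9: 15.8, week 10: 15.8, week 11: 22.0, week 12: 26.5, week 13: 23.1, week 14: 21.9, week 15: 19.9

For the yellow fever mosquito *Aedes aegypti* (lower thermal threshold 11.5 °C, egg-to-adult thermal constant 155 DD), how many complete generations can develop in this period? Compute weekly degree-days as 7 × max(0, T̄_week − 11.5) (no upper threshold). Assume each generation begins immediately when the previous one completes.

7 generations

Weekly DD (7 × max(0, T̄ − 11.5)): 101.5, 49.7, 120.4, 71.4, 109.9, 110.6, 84.0, 73.5, 30.1, 30.1, 73.5, 105.0, 81.2, 72.8, 58.8.
Season total = 1172.5 DD.
Complete generations = ⌊1172.5 / 155⌋ = 7.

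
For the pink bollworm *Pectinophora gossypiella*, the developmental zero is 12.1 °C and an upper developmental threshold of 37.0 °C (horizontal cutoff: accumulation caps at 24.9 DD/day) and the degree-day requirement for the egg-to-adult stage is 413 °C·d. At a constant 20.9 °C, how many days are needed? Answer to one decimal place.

Daily accumulation = 20.9 − 12.1 = 8.8 DD/day.
Duration = 413 / 8.8 = 46.932 ≈ 46.9 days.

46.9 days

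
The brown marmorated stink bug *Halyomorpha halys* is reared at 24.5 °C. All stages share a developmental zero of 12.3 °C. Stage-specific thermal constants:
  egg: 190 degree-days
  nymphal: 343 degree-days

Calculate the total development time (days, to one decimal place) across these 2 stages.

Daily accumulation at 24.5 °C = 24.5 − 12.3 = 12.2 DD/day.
Total K = 190 + 343 = 533 DD.
Total duration = 533 / 12.2 = 43.689 ≈ 43.7 days.

43.7 days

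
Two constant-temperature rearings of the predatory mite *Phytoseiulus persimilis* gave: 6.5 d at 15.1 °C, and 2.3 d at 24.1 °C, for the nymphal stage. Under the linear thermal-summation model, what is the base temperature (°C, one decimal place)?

10.2 °C

Equal thermal constants: D₁(T₁ − T_b) = D₂(T₂ − T_b).
6.5·(15.1 − T_b) = 2.3·(24.1 − T_b)
T_b = (6.5·15.1 − 2.3·24.1) / (6.5 − 2.3) = 42.72 / 4.2 = 10.171 °C ≈ 10.2 °C.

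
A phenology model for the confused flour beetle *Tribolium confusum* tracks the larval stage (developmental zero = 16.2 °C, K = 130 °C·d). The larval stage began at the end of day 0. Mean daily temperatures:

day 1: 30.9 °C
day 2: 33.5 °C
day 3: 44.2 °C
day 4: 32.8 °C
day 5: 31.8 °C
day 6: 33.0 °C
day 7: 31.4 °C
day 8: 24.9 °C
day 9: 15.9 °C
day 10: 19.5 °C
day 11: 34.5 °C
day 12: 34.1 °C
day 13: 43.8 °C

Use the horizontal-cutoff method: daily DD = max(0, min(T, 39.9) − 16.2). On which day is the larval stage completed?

day 10

Daily DD above 16.2 °C (capped at 23.7): 14.7, 17.3, 23.7, 16.6, 15.6, 16.8, 15.2, 8.7, 0.0, 3.3, 18.3, 17.9, 23.7.
Cumulative: 14.7, 32.0, 55.7, 72.3, 87.9, 104.7, 119.9, 128.6, 128.6, 131.9, 150.2, 168.1, 191.8.
The total first reaches 130 DD on day 10.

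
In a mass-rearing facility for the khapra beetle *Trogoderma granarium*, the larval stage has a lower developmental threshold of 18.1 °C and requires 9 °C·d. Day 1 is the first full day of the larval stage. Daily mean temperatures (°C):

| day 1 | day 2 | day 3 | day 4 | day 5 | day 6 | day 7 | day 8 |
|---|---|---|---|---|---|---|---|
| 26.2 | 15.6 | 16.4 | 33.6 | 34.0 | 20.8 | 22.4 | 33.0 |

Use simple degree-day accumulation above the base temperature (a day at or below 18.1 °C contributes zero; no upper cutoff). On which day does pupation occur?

day 4

Daily DD above 18.1 °C: 8.1, 0.0, 0.0, 15.5, 15.9, 2.7, 4.3, 14.9.
Cumulative: 8.1, 8.1, 8.1, 23.6, 39.5, 42.2, 46.5, 61.4.
The total first reaches 9 DD on day 4.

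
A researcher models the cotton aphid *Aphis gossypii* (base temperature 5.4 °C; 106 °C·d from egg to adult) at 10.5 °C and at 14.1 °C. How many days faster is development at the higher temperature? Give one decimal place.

At 10.5 °C: 106 / (10.5 − 5.4) = 106 / 5.1 = 20.784 d.
At 14.1 °C: 106 / (14.1 − 5.4) = 106 / 8.7 = 12.184 d.
Difference = |20.784 − 12.184| = 8.600 ≈ 8.6 days.

8.6 days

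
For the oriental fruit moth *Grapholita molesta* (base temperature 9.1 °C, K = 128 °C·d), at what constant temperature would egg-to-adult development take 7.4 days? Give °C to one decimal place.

26.4 °C

Required daily accumulation = 128 / 7.4 = 17.297 DD/day.
T = T_base + 17.297 = 9.1 + 17.297 = 26.397 ≈ 26.4 °C.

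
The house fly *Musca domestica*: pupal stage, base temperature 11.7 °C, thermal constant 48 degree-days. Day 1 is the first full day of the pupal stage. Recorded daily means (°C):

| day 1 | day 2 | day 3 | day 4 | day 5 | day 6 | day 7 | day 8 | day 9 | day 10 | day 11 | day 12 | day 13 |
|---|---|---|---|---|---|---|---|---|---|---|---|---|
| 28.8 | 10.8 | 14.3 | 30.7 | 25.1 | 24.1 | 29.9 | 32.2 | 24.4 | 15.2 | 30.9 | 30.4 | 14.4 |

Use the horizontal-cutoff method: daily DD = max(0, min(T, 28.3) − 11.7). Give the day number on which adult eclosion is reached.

day 5

Daily DD above 11.7 °C (capped at 16.6): 16.6, 0.0, 2.6, 16.6, 13.4, 12.4, 16.6, 16.6, 12.7, 3.5, 16.6, 16.6, 2.7.
Cumulative: 16.6, 16.6, 19.2, 35.8, 49.2, 61.6, 78.2, 94.8, 107.5, 111.0, 127.6, 144.2, 146.9.
The total first reaches 48 DD on day 5.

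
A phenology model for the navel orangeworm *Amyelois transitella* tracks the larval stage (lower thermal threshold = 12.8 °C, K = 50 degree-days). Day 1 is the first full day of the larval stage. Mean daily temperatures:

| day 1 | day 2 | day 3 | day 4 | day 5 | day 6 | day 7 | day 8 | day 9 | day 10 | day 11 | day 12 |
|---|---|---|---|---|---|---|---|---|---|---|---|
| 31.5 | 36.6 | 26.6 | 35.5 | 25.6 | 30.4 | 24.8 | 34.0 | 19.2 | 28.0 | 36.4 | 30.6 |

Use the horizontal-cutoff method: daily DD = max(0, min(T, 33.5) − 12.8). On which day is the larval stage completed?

day 3

Daily DD above 12.8 °C (capped at 20.7): 18.7, 20.7, 13.8, 20.7, 12.8, 17.6, 12.0, 20.7, 6.4, 15.2, 20.7, 17.8.
Cumulative: 18.7, 39.4, 53.2, 73.9, 86.7, 104.3, 116.3, 137.0, 143.4, 158.6, 179.3, 197.1.
The total first reaches 50 DD on day 3.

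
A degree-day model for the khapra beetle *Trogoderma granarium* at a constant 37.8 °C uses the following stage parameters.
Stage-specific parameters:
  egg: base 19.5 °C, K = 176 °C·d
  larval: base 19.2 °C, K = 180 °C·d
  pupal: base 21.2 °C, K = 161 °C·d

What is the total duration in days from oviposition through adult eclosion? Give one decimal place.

egg: 176 / (37.8 − 19.5) = 176 / 18.3 = 9.617 d.
larval: 180 / (37.8 − 19.2) = 180 / 18.6 = 9.677 d.
pupal: 161 / (37.8 − 21.2) = 161 / 16.6 = 9.699 d.
Sum = 28.994 ≈ 29.0 days.

29.0 days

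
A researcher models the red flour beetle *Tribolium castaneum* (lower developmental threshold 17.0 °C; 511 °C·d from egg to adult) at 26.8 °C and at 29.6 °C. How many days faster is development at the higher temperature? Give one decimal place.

At 26.8 °C: 511 / (26.8 − 17.0) = 511 / 9.8 = 52.143 d.
At 29.6 °C: 511 / (29.6 − 17.0) = 511 / 12.6 = 40.556 d.
Difference = |52.143 − 40.556| = 11.587 ≈ 11.6 days.

11.6 days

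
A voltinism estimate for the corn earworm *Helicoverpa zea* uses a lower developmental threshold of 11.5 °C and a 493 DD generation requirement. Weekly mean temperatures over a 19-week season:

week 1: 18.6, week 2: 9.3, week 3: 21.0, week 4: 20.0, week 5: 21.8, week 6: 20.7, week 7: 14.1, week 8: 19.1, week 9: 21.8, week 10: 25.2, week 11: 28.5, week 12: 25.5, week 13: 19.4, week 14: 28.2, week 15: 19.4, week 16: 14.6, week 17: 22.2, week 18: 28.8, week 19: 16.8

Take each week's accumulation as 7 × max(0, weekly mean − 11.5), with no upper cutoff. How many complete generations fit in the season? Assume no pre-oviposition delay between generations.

Weekly DD (7 × max(0, T̄ − 11.5)): 49.7, 0.0, 66.5, 59.5, 72.1, 64.4, 18.2, 53.2, 72.1, 95.9, 119.0, 98.0, 55.3, 116.9, 55.3, 21.7, 74.9, 121.1, 37.1.
Season total = 1250.9 DD.
Complete generations = ⌊1250.9 / 493⌋ = 2.

2 generations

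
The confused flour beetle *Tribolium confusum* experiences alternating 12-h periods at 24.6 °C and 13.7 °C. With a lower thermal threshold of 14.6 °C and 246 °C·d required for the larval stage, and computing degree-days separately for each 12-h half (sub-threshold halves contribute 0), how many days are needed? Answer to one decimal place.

49.2 days

Day half: max(0, 24.6 − 14.6) × 0.5 = 10.0 × 0.5 = 5.00 DD.
Night half: max(0, 13.7 − 14.6) × 0.5 = 0.0 × 0.5 = 0.00 DD.
Per 24 h: 5.00 DD/day.
Duration = 246 / 5.00 = 49.200 ≈ 49.2 days.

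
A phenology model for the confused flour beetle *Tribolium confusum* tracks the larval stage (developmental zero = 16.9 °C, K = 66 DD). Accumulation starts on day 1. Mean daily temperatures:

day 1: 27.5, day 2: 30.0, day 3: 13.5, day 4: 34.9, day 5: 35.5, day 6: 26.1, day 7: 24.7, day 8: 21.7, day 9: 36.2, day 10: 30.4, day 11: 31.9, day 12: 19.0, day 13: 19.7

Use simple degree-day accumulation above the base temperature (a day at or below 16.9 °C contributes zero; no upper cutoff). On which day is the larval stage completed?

Daily DD above 16.9 °C: 10.6, 13.1, 0.0, 18.0, 18.6, 9.2, 7.8, 4.8, 19.3, 13.5, 15.0, 2.1, 2.8.
Cumulative: 10.6, 23.7, 23.7, 41.7, 60.3, 69.5, 77.3, 82.1, 101.4, 114.9, 129.9, 132.0, 134.8.
The total first reaches 66 DD on day 6.

day 6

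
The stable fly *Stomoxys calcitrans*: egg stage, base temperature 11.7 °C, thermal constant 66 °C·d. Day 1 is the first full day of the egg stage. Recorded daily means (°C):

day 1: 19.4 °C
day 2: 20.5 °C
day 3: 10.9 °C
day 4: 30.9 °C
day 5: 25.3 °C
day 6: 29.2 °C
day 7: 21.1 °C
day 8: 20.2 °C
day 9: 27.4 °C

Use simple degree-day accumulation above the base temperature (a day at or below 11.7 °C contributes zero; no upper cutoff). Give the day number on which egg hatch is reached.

day 6

Daily DD above 11.7 °C: 7.7, 8.8, 0.0, 19.2, 13.6, 17.5, 9.4, 8.5, 15.7.
Cumulative: 7.7, 16.5, 16.5, 35.7, 49.3, 66.8, 76.2, 84.7, 100.4.
The total first reaches 66 DD on day 6.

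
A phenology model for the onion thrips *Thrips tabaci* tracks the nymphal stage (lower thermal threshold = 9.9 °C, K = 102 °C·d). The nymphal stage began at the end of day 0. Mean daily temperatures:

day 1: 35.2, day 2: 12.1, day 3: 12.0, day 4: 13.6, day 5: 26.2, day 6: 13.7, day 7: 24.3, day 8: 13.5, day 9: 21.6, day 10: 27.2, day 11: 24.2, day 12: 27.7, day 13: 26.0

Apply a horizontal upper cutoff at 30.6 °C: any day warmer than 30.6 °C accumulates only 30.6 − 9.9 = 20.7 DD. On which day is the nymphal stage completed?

day 11

Daily DD above 9.9 °C (capped at 20.7): 20.7, 2.2, 2.1, 3.7, 16.3, 3.8, 14.4, 3.6, 11.7, 17.3, 14.3, 17.8, 16.1.
Cumulative: 20.7, 22.9, 25.0, 28.7, 45.0, 48.8, 63.2, 66.8, 78.5, 95.8, 110.1, 127.9, 144.0.
The total first reaches 102 DD on day 11.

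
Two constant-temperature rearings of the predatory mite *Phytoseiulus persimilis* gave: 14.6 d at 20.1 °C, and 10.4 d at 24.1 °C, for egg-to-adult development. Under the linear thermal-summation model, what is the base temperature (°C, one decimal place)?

Under the model K = D·(T − T_b), so D₁·(T₁ − T_b) = D₂·(T₂ − T_b).
14.6·(20.1 − T_b) = 10.4·(24.1 − T_b)
T_b = (14.6·20.1 − 10.4·24.1) / (14.6 − 10.4) = 42.82 / 4.2 = 10.195 °C ≈ 10.2 °C.

10.2 °C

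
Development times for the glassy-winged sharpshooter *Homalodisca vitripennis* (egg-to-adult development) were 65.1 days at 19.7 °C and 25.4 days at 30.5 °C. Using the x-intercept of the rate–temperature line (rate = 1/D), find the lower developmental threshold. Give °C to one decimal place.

Linear rate model ⇒ the product D·(T − T_b) is constant across temperatures.
65.1·(19.7 − T_b) = 25.4·(30.5 − T_b)
T_b = (65.1·19.7 − 25.4·30.5) / (65.1 − 25.4) = 507.77 / 39.7 = 12.790 °C ≈ 12.8 °C.

12.8 °C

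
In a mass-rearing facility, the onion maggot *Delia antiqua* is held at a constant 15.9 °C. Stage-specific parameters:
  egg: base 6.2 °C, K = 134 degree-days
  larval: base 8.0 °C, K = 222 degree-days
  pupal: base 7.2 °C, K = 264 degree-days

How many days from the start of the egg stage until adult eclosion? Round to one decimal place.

72.3 days

egg: 134 / (15.9 − 6.2) = 134 / 9.7 = 13.814 d.
larval: 222 / (15.9 − 8.0) = 222 / 7.9 = 28.101 d.
pupal: 264 / (15.9 − 7.2) = 264 / 8.7 = 30.345 d.
Sum = 72.261 ≈ 72.3 days.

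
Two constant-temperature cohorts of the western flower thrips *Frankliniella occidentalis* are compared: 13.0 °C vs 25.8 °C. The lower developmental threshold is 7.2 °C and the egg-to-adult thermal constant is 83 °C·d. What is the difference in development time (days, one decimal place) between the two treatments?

At 13.0 °C: 83 / (13.0 − 7.2) = 83 / 5.8 = 14.310 d.
At 25.8 °C: 83 / (25.8 − 7.2) = 83 / 18.6 = 4.462 d.
Difference = |14.310 − 4.462| = 9.848 ≈ 9.8 days.

9.8 days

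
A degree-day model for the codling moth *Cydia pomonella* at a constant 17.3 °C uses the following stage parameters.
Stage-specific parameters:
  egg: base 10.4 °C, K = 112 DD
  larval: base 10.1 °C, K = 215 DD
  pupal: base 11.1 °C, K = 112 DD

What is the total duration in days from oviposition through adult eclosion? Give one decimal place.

egg: 112 / (17.3 − 10.4) = 112 / 6.9 = 16.232 d.
larval: 215 / (17.3 − 10.1) = 215 / 7.2 = 29.861 d.
pupal: 112 / (17.3 − 11.1) = 112 / 6.2 = 18.065 d.
Sum = 64.158 ≈ 64.2 days.

64.2 days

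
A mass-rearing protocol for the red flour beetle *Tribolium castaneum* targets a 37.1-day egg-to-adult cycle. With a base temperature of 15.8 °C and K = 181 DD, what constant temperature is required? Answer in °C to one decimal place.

20.7 °C

Required daily accumulation = 181 / 37.1 = 4.879 DD/day.
T = T_base + 4.879 = 15.8 + 4.879 = 20.679 ≈ 20.7 °C.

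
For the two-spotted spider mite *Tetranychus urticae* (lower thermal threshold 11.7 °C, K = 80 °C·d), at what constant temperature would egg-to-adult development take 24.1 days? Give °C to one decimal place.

15.0 °C

Required daily accumulation = 80 / 24.1 = 3.320 DD/day.
T = T_base + 3.320 = 11.7 + 3.320 = 15.020 ≈ 15.0 °C.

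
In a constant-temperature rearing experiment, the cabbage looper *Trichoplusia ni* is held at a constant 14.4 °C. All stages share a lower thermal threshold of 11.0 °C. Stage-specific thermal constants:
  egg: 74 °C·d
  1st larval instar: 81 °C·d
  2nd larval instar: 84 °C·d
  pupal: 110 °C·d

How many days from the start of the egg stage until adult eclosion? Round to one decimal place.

Daily accumulation at 14.4 °C = 14.4 − 11.0 = 3.4 DD/day.
Total K = 74 + 81 + 84 + 110 = 349 DD.
Total duration = 349 / 3.4 = 102.647 ≈ 102.6 days.

102.6 days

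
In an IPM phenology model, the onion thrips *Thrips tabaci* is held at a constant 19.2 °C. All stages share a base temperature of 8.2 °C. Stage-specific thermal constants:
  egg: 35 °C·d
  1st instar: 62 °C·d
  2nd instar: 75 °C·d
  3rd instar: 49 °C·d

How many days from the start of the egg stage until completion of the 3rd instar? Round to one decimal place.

Daily accumulation at 19.2 °C = 19.2 − 8.2 = 11.0 DD/day.
Total K = 35 + 62 + 75 + 49 = 221 DD.
Total duration = 221 / 11.0 = 20.091 ≈ 20.1 days.

20.1 days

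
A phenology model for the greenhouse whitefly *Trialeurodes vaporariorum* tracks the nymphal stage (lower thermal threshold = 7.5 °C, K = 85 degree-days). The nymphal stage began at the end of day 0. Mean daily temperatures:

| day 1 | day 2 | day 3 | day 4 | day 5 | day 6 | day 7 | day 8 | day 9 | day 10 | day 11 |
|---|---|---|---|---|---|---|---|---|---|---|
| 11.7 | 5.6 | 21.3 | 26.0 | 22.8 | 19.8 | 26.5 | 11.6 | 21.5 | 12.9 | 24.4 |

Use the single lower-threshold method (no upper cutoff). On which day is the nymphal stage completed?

Daily DD above 7.5 °C: 4.2, 0.0, 13.8, 18.5, 15.3, 12.3, 19.0, 4.1, 14.0, 5.4, 16.9.
Cumulative: 4.2, 4.2, 18.0, 36.5, 51.8, 64.1, 83.1, 87.2, 101.2, 106.6, 123.5.
The total first reaches 85 DD on day 8.

day 8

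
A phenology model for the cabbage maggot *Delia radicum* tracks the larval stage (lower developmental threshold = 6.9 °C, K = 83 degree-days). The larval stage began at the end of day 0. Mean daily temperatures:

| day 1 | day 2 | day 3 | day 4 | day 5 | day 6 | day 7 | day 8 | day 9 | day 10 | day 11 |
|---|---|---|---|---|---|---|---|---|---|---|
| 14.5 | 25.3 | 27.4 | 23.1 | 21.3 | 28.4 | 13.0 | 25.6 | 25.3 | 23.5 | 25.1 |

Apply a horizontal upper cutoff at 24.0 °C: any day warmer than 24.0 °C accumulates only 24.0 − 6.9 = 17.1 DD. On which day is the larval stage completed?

Daily DD above 6.9 °C (capped at 17.1): 7.6, 17.1, 17.1, 16.2, 14.4, 17.1, 6.1, 17.1, 17.1, 16.6, 17.1.
Cumulative: 7.6, 24.7, 41.8, 58.0, 72.4, 89.5, 95.6, 112.7, 129.8, 146.4, 163.5.
The total first reaches 83 DD on day 6.

day 6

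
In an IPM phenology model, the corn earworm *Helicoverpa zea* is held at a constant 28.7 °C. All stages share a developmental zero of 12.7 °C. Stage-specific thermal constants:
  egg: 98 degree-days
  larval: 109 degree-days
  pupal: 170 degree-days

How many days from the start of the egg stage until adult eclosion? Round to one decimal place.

Daily accumulation at 28.7 °C = 28.7 − 12.7 = 16.0 DD/day.
Total K = 98 + 109 + 170 = 377 DD.
Total duration = 377 / 16.0 = 23.562 ≈ 23.6 days.

23.6 days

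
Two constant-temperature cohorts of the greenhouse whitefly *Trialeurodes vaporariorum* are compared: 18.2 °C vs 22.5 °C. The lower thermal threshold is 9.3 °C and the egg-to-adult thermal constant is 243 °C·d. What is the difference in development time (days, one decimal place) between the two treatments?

8.9 days

At 18.2 °C: 243 / (18.2 − 9.3) = 243 / 8.9 = 27.303 d.
At 22.5 °C: 243 / (22.5 − 9.3) = 243 / 13.2 = 18.409 d.
Difference = |27.303 − 18.409| = 8.894 ≈ 8.9 days.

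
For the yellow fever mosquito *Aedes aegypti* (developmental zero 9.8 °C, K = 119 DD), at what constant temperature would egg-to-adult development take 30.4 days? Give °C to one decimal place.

13.7 °C

Required daily accumulation = 119 / 30.4 = 3.914 DD/day.
T = T_base + 3.914 = 9.8 + 3.914 = 13.714 ≈ 13.7 °C.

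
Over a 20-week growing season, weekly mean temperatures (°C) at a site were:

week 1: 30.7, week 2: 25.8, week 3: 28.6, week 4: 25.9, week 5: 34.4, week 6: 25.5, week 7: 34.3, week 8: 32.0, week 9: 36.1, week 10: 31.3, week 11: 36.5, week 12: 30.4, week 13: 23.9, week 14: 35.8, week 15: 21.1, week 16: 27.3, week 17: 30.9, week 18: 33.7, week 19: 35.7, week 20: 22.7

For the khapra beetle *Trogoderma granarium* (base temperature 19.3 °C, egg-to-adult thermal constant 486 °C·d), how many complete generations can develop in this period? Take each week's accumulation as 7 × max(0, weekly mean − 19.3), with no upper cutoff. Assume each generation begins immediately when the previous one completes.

3 generations

Weekly DD (7 × max(0, T̄ − 19.3)): 79.8, 45.5, 65.1, 46.2, 105.7, 43.4, 105.0, 88.9, 117.6, 84.0, 120.4, 77.7, 32.2, 115.5, 12.6, 56.0, 81.2, 100.8, 114.8, 23.8.
Season total = 1516.2 DD.
Complete generations = ⌊1516.2 / 486⌋ = 3.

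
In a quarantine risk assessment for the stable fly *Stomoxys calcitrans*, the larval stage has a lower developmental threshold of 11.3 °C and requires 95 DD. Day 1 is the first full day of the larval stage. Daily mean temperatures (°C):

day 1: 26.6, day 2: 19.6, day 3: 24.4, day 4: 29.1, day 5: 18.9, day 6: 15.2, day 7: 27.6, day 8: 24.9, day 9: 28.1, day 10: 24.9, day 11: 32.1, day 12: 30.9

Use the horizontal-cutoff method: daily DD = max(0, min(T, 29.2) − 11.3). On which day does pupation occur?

day 8

Daily DD above 11.3 °C (capped at 17.9): 15.3, 8.3, 13.1, 17.8, 7.6, 3.9, 16.3, 13.6, 16.8, 13.6, 17.9, 17.9.
Cumulative: 15.3, 23.6, 36.7, 54.5, 62.1, 66.0, 82.3, 95.9, 112.7, 126.3, 144.2, 162.1.
The total first reaches 95 DD on day 8.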